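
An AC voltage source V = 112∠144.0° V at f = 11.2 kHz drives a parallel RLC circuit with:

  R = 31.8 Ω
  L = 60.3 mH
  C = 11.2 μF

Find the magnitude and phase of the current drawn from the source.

Step 1 — Angular frequency: ω = 2π·f = 2π·1.12e+04 = 7.037e+04 rad/s.
Step 2 — Component impedances:
  R: Z = R = 31.8 Ω
  L: Z = jωL = j·7.037e+04·0.0603 = 0 + j4243 Ω
  C: Z = 1/(jωC) = -j/(ω·C) = 0 - j1.269 Ω
Step 3 — Parallel combination: 1/Z_total = 1/R + 1/L + 1/C; Z_total = 0.05057 - j1.267 Ω = 1.268∠-87.7° Ω.
Step 4 — Source phasor: V = 112∠144.0° V = -90.61 + j65.83 V.
Step 5 — Ohm's law: I = V / Z_total = (-90.61 + j65.83) / (0.05057 - j1.267) = -54.72 - j69.32 A.
Step 6 — Convert to polar: |I| = 88.32 A, ∠I = -128.3°.

I = 88.32∠-128.3° A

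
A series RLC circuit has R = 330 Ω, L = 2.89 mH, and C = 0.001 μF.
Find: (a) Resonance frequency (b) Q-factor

Step 1 — Resonance condition Im(Z)=0 gives ω₀ = 1/√(LC).
Step 2 — ω₀ = 1/√(0.00289·1e-09) = 5.882e+05 rad/s.
Step 3 — f₀ = ω₀/(2π) = 9.362e+04 Hz.
Step 4 — Series Q: Q = ω₀L/R = 5.882e+05·0.00289/330 = 5.152.

(a) f₀ = 9.362e+04 Hz  (b) Q = 5.152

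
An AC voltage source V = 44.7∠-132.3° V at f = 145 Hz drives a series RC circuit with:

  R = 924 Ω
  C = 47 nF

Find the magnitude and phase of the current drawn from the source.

Step 1 — Angular frequency: ω = 2π·f = 2π·145 = 911.1 rad/s.
Step 2 — Component impedances:
  R: Z = R = 924 Ω
  C: Z = 1/(jωC) = -j/(ω·C) = 0 - j2.335e+04 Ω
Step 3 — Series combination: Z_total = R + C = 924 - j2.335e+04 Ω = 2.337e+04∠-87.7° Ω.
Step 4 — Source phasor: V = 44.7∠-132.3° V = -30.08 - j33.06 V.
Step 5 — Ohm's law: I = V / Z_total = (-30.08 - j33.06) / (924 - j2.335e+04) = 0.001363 - j0.001342 A.
Step 6 — Convert to polar: |I| = 0.001913 A, ∠I = -44.6°.

I = 0.001913∠-44.6° A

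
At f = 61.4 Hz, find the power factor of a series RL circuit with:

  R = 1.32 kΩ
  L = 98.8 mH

Step 1 — Angular frequency: ω = 2π·f = 2π·61.4 = 385.8 rad/s.
Step 2 — Component impedances:
  R: Z = R = 1320 Ω
  L: Z = jωL = j·385.8·0.0988 = 0 + j38.12 Ω
Step 3 — Series combination: Z_total = R + L = 1320 + j38.12 Ω = 1321∠1.7° Ω.
Step 4 — Power factor: PF = cos(φ) = Re(Z)/|Z| = 1320/1320.55 = 0.9996.
Step 5 — Type: Im(Z) = 38.12 ⇒ lagging (phase φ = 1.7°).

PF = 0.9996 (lagging, φ = 1.7°)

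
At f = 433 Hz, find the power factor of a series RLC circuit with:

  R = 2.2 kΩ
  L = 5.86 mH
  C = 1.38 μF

Step 1 — Angular frequency: ω = 2π·f = 2π·433 = 2721 rad/s.
Step 2 — Component impedances:
  R: Z = R = 2200 Ω
  L: Z = jωL = j·2721·0.00586 = 0 + j15.94 Ω
  C: Z = 1/(jωC) = -j/(ω·C) = 0 - j266.4 Ω
Step 3 — Series combination: Z_total = R + L + C = 2200 - j250.4 Ω = 2214∠-6.5° Ω.
Step 4 — Power factor: PF = cos(φ) = Re(Z)/|Z| = 2200/2214.2 = 0.9936.
Step 5 — Type: Im(Z) = -250.4 ⇒ leading (phase φ = -6.5°).

PF = 0.9936 (leading, φ = -6.5°)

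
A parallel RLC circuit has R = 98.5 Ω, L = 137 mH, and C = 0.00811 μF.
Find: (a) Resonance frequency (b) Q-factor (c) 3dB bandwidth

Step 1 — Resonance: ω₀ = 1/√(LC) = 1/√(0.137·8.11e-09) = 3e+04 rad/s.
Step 2 — f₀ = ω₀/(2π) = 4775 Hz.
Step 3 — Parallel Q: Q = R/(ω₀L) = 98.5/(3e+04·0.137) = 0.02397.
Step 4 — Bandwidth: Δω = ω₀/Q = 1.252e+06 rad/s; BW = Δω/(2π) = 1.992e+05 Hz.

(a) f₀ = 4775 Hz  (b) Q = 0.02397  (c) BW = 1.992e+05 Hz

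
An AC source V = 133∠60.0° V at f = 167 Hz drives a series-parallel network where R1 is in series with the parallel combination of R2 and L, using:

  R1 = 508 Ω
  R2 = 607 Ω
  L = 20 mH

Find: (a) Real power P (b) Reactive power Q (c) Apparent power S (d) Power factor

Step 1 — Angular frequency: ω = 2π·f = 2π·167 = 1049 rad/s.
Step 2 — Component impedances:
  R1: Z = R = 508 Ω
  R2: Z = R = 607 Ω
  L: Z = jωL = j·1049·0.02 = 0 + j20.99 Ω
Step 3 — Parallel branch: R2 || L = 1/(1/R2 + 1/L) = 0.7247 + j20.96 Ω.
Step 4 — Series with R1: Z_total = R1 + (R2 || L) = 508.7 + j20.96 Ω = 509.2∠2.4° Ω.
Step 5 — Source phasor: V = 133∠60.0° V = 66.5 + j115.2 V.
Step 6 — Current: I = V / Z = 0.1398 + j0.2207 A = 0.2612∠57.6° A.
Step 7 — Complex power: S = V·I* = 34.71 + j1.43 VA.
Step 8 — Real power: P = Re(S) = 34.71 W.
Step 9 — Reactive power: Q = Im(S) = 1.43 VAR.
Step 10 — Apparent power: |S| = 34.74 VA.
Step 11 — Power factor: PF = P/|S| = 0.9992 (lagging).

(a) P = 34.71 W  (b) Q = 1.43 VAR  (c) S = 34.74 VA  (d) PF = 0.9992 (lagging)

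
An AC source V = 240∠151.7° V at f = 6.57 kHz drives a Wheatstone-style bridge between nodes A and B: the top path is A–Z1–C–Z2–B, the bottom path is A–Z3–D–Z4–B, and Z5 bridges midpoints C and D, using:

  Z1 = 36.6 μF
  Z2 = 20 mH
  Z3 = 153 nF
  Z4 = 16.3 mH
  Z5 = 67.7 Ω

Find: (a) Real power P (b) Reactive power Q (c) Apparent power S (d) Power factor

Step 1 — Angular frequency: ω = 2π·f = 2π·6570 = 4.128e+04 rad/s.
Step 2 — Component impedances:
  Z1: Z = 1/(jωC) = -j/(ω·C) = 0 - j0.6619 Ω
  Z2: Z = jωL = j·4.128e+04·0.02 = 0 + j825.6 Ω
  Z3: Z = 1/(jωC) = -j/(ω·C) = 0 - j158.3 Ω
  Z4: Z = jωL = j·4.128e+04·0.0163 = 0 + j672.9 Ω
  Z5: Z = R = 67.7 Ω
Step 3 — Bridge requires nodal analysis (the Z5 bridge couples midpoints C and D, so the two paths cannot be reduced to a simple series/parallel combination). Setting node B to ground and injecting 1 A at node A, the 3-node admittance system at A, C, D solves to V_A = Z_AB = 17.68 + j363.3 Ω = 363.8∠87.2° Ω.
Step 4 — Source phasor: V = 240∠151.7° V = -211.3 + j113.8 V.
Step 5 — Current: I = V / Z = 0.2842 + j0.5954 A = 0.6598∠64.5° A.
Step 6 — Complex power: S = V·I* = 7.696 + j158.2 VA.
Step 7 — Real power: P = Re(S) = 7.696 W.
Step 8 — Reactive power: Q = Im(S) = 158.2 VAR.
Step 9 — Apparent power: |S| = 158.3 VA.
Step 10 — Power factor: PF = P/|S| = 0.0486 (lagging).

(a) P = 7.696 W  (b) Q = 158.2 VAR  (c) S = 158.3 VA  (d) PF = 0.0486 (lagging)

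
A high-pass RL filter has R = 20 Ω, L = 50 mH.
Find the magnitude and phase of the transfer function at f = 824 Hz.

Step 1 — Angular frequency: ω = 2π·824 = 5177 rad/s.
Step 2 — Transfer function: H(jω) = jωL/(R + jωL).
Step 3 — Numerator jωL = j·258.9; denominator R + jωL = 20 + j258.9.
Step 4 — H = 0.9941 + j0.0768.
Step 5 — Magnitude: |H| = 0.997 (-0.0 dB); phase: φ = 4.4°.

|H| = 0.997 (-0.0 dB), φ = 4.4°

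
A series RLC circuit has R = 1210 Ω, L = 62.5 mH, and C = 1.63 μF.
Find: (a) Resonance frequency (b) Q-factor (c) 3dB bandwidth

Step 1 — Resonance: ω₀ = 1/√(LC) = 1/√(0.0625·1.63e-06) = 3133 rad/s.
Step 2 — f₀ = ω₀/(2π) = 498.6 Hz.
Step 3 — Series Q: Q = ω₀L/R = 3133·0.0625/1210 = 0.1618.
Step 4 — Bandwidth: Δω = ω₀/Q = 1.936e+04 rad/s; BW = Δω/(2π) = 3081 Hz.

(a) f₀ = 498.6 Hz  (b) Q = 0.1618  (c) BW = 3081 Hz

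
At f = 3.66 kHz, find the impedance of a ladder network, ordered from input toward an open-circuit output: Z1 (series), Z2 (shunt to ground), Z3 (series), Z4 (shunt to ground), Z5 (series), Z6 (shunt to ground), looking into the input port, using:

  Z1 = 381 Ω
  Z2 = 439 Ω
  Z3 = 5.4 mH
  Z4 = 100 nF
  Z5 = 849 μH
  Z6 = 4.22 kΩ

Step 1 — Angular frequency: ω = 2π·f = 2π·3660 = 2.3e+04 rad/s.
Step 2 — Component impedances:
  Z1: Z = R = 381 Ω
  Z2: Z = R = 439 Ω
  Z3: Z = jωL = j·2.3e+04·0.0054 = 0 + j124.2 Ω
  Z4: Z = 1/(jωC) = -j/(ω·C) = 0 - j434.8 Ω
  Z5: Z = jωL = j·2.3e+04·0.000849 = 0 + j19.52 Ω
  Z6: Z = R = 4220 Ω
Step 3 — Ladder network (open output): work backward from the far end, alternating series and parallel combinations. Z_in = 535.5 - j180.3 Ω = 565.1∠-18.6° Ω.

Z = 535.5 - j180.3 Ω = 565.1∠-18.6° Ω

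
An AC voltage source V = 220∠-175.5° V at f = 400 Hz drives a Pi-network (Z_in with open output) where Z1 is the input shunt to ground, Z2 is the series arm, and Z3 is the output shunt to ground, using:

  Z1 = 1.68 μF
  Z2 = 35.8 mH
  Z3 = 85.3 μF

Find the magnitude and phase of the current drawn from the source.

Step 1 — Angular frequency: ω = 2π·f = 2π·400 = 2513 rad/s.
Step 2 — Component impedances:
  Z1: Z = 1/(jωC) = -j/(ω·C) = 0 - j236.8 Ω
  Z2: Z = jωL = j·2513·0.0358 = 0 + j89.98 Ω
  Z3: Z = 1/(jωC) = -j/(ω·C) = 0 - j4.665 Ω
Step 3 — With open output, the series arm Z2 and the output shunt Z3 appear in series to ground: Z2 + Z3 = 0 + j85.31 Ω.
Step 4 — Parallel with input shunt Z1: Z_in = Z1 || (Z2 + Z3) = 0 + j133.3 Ω = 133.3∠90.0° Ω.
Step 5 — Source phasor: V = 220∠-175.5° V = -219.3 - j17.26 V.
Step 6 — Ohm's law: I = V / Z_total = (-219.3 - j17.26) / (0 + j133.3) = -0.1295 + j1.645 A.
Step 7 — Convert to polar: |I| = 1.65 A, ∠I = 94.5°.

I = 1.65∠94.5° A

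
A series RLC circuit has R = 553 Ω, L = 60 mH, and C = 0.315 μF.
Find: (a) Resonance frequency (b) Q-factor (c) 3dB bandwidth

Step 1 — Resonance condition Im(Z)=0 gives ω₀ = 1/√(LC).
Step 2 — ω₀ = 1/√(0.06·3.15e-07) = 7274 rad/s.
Step 3 — f₀ = ω₀/(2π) = 1158 Hz.
Step 4 — Series Q: Q = ω₀L/R = 7274·0.06/553 = 0.7892.
Step 5 — 3dB bandwidth: Δω = ω₀/Q = 9217 rad/s; BW = Δω/(2π) = 1467 Hz.

(a) f₀ = 1158 Hz  (b) Q = 0.7892  (c) BW = 1467 Hz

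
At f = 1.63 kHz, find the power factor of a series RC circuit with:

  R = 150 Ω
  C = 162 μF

Step 1 — Angular frequency: ω = 2π·f = 2π·1630 = 1.024e+04 rad/s.
Step 2 — Component impedances:
  R: Z = R = 150 Ω
  C: Z = 1/(jωC) = -j/(ω·C) = 0 - j0.6027 Ω
Step 3 — Series combination: Z_total = R + C = 150 - j0.6027 Ω = 150∠-0.2° Ω.
Step 4 — Power factor: PF = cos(φ) = Re(Z)/|Z| = 150/150 = 1.
Step 5 — Type: Im(Z) = -0.6027 ⇒ leading (phase φ = -0.2°).

PF = 1 (leading, φ = -0.2°)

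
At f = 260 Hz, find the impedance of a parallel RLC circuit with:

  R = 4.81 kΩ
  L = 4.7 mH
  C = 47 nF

Step 1 — Angular frequency: ω = 2π·f = 2π·260 = 1634 rad/s.
Step 2 — Component impedances:
  R: Z = R = 4810 Ω
  L: Z = jωL = j·1634·0.0047 = 0 + j7.678 Ω
  C: Z = 1/(jωC) = -j/(ω·C) = 0 - j1.302e+04 Ω
Step 3 — Parallel combination: 1/Z_total = 1/R + 1/L + 1/C; Z_total = 0.01227 + j7.683 Ω = 7.683∠89.9° Ω.

Z = 0.01227 + j7.683 Ω = 7.683∠89.9° Ω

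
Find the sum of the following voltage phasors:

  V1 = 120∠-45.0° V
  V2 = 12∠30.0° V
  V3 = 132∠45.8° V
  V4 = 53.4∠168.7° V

Step 1 — Convert each phasor to rectangular form:
  V1 = 120·(cos(-45.0°) + j·sin(-45.0°)) = 84.85 - j84.85 V
  V2 = 12·(cos(30.0°) + j·sin(30.0°)) = 10.39 + j6 V
  V3 = 132·(cos(45.8°) + j·sin(45.8°)) = 92.03 + j94.63 V
  V4 = 53.4·(cos(168.7°) + j·sin(168.7°)) = -52.36 + j10.46 V
Step 2 — Sum components: V_total = 134.9 + j26.24 V.
Step 3 — Convert to polar: |V_total| = 137.4 V, ∠V_total = 11.0°.

V_total = 137.4∠11.0° V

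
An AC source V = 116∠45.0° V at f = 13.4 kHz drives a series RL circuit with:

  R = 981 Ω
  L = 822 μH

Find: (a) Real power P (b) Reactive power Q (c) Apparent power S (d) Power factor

Step 1 — Angular frequency: ω = 2π·f = 2π·1.34e+04 = 8.419e+04 rad/s.
Step 2 — Component impedances:
  R: Z = R = 981 Ω
  L: Z = jωL = j·8.419e+04·0.000822 = 0 + j69.21 Ω
Step 3 — Series combination: Z_total = R + L = 981 + j69.21 Ω = 983.4∠4.0° Ω.
Step 4 — Source phasor: V = 116∠45.0° V = 82.02 + j82.02 V.
Step 5 — Current: I = V / Z = 0.08907 + j0.07733 A = 0.118∠41.0° A.
Step 6 — Complex power: S = V·I* = 13.65 + j0.9629 VA.
Step 7 — Real power: P = Re(S) = 13.65 W.
Step 8 — Reactive power: Q = Im(S) = 0.9629 VAR.
Step 9 — Apparent power: |S| = 13.68 VA.
Step 10 — Power factor: PF = P/|S| = 0.9975 (lagging).

(a) P = 13.65 W  (b) Q = 0.9629 VAR  (c) S = 13.68 VA  (d) PF = 0.9975 (lagging)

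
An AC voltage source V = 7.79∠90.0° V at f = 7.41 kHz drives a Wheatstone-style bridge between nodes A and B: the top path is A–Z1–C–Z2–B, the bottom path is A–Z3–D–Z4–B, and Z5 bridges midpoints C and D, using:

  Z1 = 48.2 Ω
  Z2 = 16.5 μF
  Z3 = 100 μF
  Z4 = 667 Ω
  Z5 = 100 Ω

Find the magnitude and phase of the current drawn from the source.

Step 1 — Angular frequency: ω = 2π·f = 2π·7410 = 4.656e+04 rad/s.
Step 2 — Component impedances:
  Z1: Z = R = 48.2 Ω
  Z2: Z = 1/(jωC) = -j/(ω·C) = 0 - j1.302 Ω
  Z3: Z = 1/(jωC) = -j/(ω·C) = 0 - j0.2148 Ω
  Z4: Z = R = 667 Ω
  Z5: Z = R = 100 Ω
Step 3 — Bridge requires nodal analysis (the Z5 bridge couples midpoints C and D, so the two paths cannot be reduced to a simple series/parallel combination). Setting node B to ground and injecting 1 A at node A, the 3-node admittance system at A, C, D solves to V_A = Z_AB = 31.01 - j1.211 Ω = 31.04∠-2.2° Ω.
Step 4 — Source phasor: V = 7.79∠90.0° V = 0 + j7.79 V.
Step 5 — Ohm's law: I = V / Z_total = (0 + j7.79) / (31.01 - j1.211) = -0.009791 + j0.2508 A.
Step 6 — Convert to polar: |I| = 0.251 A, ∠I = 92.2°.

I = 0.251∠92.2° A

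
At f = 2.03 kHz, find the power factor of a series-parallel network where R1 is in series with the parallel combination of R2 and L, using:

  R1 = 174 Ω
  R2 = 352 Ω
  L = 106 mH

Step 1 — Angular frequency: ω = 2π·f = 2π·2030 = 1.275e+04 rad/s.
Step 2 — Component impedances:
  R1: Z = R = 174 Ω
  R2: Z = R = 352 Ω
  L: Z = jωL = j·1.275e+04·0.106 = 0 + j1352 Ω
Step 3 — Parallel branch: R2 || L = 1/(1/R2 + 1/L) = 329.7 + j85.83 Ω.
Step 4 — Series with R1: Z_total = R1 + (R2 || L) = 503.7 + j85.83 Ω = 510.9∠9.7° Ω.
Step 5 — Power factor: PF = cos(φ) = Re(Z)/|Z| = 503.65/510.92 = 0.9858.
Step 6 — Type: Im(Z) = 85.83 ⇒ lagging (phase φ = 9.7°).

PF = 0.9858 (lagging, φ = 9.7°)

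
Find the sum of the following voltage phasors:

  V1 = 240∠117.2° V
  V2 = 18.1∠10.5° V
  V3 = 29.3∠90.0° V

Step 1 — Convert each phasor to rectangular form:
  V1 = 240·(cos(117.2°) + j·sin(117.2°)) = -109.7 + j213.5 V
  V2 = 18.1·(cos(10.5°) + j·sin(10.5°)) = 17.8 + j3.298 V
  V3 = 29.3·(cos(90.0°) + j·sin(90.0°)) = 0 + j29.3 V
Step 2 — Sum components: V_total = -91.91 + j246.1 V.
Step 3 — Convert to polar: |V_total| = 262.7 V, ∠V_total = 110.5°.

V_total = 262.7∠110.5° V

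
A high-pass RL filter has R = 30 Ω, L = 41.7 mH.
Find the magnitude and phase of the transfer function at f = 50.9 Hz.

Step 1 — Angular frequency: ω = 2π·50.9 = 319.8 rad/s.
Step 2 — Transfer function: H(jω) = jωL/(R + jωL).
Step 3 — Numerator jωL = j·13.34; denominator R + jωL = 30 + j13.34.
Step 4 — H = 0.165 + j0.3712.
Step 5 — Magnitude: |H| = 0.4062 (-7.8 dB); phase: φ = 66.0°.

|H| = 0.4062 (-7.8 dB), φ = 66.0°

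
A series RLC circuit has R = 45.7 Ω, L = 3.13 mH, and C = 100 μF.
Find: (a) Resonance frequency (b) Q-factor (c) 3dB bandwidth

Step 1 — Resonance condition Im(Z)=0 gives ω₀ = 1/√(LC).
Step 2 — ω₀ = 1/√(0.00313·0.0001) = 1787 rad/s.
Step 3 — f₀ = ω₀/(2π) = 284.5 Hz.
Step 4 — Series Q: Q = ω₀L/R = 1787·0.00313/45.7 = 0.1224.
Step 5 — 3dB bandwidth: Δω = ω₀/Q = 1.46e+04 rad/s; BW = Δω/(2π) = 2324 Hz.

(a) f₀ = 284.5 Hz  (b) Q = 0.1224  (c) BW = 2324 Hz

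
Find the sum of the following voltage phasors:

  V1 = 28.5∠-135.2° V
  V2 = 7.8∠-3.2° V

Step 1 — Convert each phasor to rectangular form:
  V1 = 28.5·(cos(-135.2°) + j·sin(-135.2°)) = -20.22 - j20.08 V
  V2 = 7.8·(cos(-3.2°) + j·sin(-3.2°)) = 7.788 - j0.4354 V
Step 2 — Sum components: V_total = -12.43 - j20.52 V.
Step 3 — Convert to polar: |V_total| = 23.99 V, ∠V_total = -121.2°.

V_total = 23.99∠-121.2° V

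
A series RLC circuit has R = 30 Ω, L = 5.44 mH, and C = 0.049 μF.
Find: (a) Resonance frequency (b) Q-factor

Step 1 — Resonance condition Im(Z)=0 gives ω₀ = 1/√(LC).
Step 2 — ω₀ = 1/√(0.00544·4.9e-08) = 6.125e+04 rad/s.
Step 3 — f₀ = ω₀/(2π) = 9748 Hz.
Step 4 — Series Q: Q = ω₀L/R = 6.125e+04·0.00544/30 = 11.11.

(a) f₀ = 9748 Hz  (b) Q = 11.11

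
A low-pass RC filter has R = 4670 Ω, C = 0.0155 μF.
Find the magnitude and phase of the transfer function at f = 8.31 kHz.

Step 1 — Angular frequency: ω = 2π·8310 = 5.221e+04 rad/s.
Step 2 — Transfer function: H(jω) = 1/(1 + jωRC).
Step 3 — Denominator: 1 + jωRC = 1 + j·5.221e+04·4670·1.55e-08 = 1 + j3.779.
Step 4 — H = 0.06543 - j0.2473.
Step 5 — Magnitude: |H| = 0.2558 (-11.8 dB); phase: φ = -75.2°.

|H| = 0.2558 (-11.8 dB), φ = -75.2°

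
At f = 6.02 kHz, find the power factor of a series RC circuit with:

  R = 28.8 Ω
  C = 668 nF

Step 1 — Angular frequency: ω = 2π·f = 2π·6020 = 3.782e+04 rad/s.
Step 2 — Component impedances:
  R: Z = R = 28.8 Ω
  C: Z = 1/(jωC) = -j/(ω·C) = 0 - j39.58 Ω
Step 3 — Series combination: Z_total = R + C = 28.8 - j39.58 Ω = 48.95∠-54.0° Ω.
Step 4 — Power factor: PF = cos(φ) = Re(Z)/|Z| = 28.8/48.95 = 0.5884.
Step 5 — Type: Im(Z) = -39.58 ⇒ leading (phase φ = -54.0°).

PF = 0.5884 (leading, φ = -54.0°)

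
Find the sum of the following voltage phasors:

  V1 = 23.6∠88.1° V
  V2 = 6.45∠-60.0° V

Step 1 — Convert each phasor to rectangular form:
  V1 = 23.6·(cos(88.1°) + j·sin(88.1°)) = 0.7825 + j23.59 V
  V2 = 6.45·(cos(-60.0°) + j·sin(-60.0°)) = 3.225 - j5.586 V
Step 2 — Sum components: V_total = 4.007 + j18 V.
Step 3 — Convert to polar: |V_total| = 18.44 V, ∠V_total = 77.4°.

V_total = 18.44∠77.4° V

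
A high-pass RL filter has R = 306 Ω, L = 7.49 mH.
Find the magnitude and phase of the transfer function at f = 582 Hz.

Step 1 — Angular frequency: ω = 2π·582 = 3657 rad/s.
Step 2 — Transfer function: H(jω) = jωL/(R + jωL).
Step 3 — Numerator jωL = j·27.39; denominator R + jωL = 306 + j27.39.
Step 4 — H = 0.007948 + j0.0888.
Step 5 — Magnitude: |H| = 0.08915 (-21.0 dB); phase: φ = 84.9°.

|H| = 0.08915 (-21.0 dB), φ = 84.9°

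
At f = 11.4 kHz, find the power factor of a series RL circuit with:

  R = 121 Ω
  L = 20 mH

Step 1 — Angular frequency: ω = 2π·f = 2π·1.14e+04 = 7.163e+04 rad/s.
Step 2 — Component impedances:
  R: Z = R = 121 Ω
  L: Z = jωL = j·7.163e+04·0.02 = 0 + j1433 Ω
Step 3 — Series combination: Z_total = R + L = 121 + j1433 Ω = 1438∠85.2° Ω.
Step 4 — Power factor: PF = cos(φ) = Re(Z)/|Z| = 121/1437.7 = 0.08416.
Step 5 — Type: Im(Z) = 1433 ⇒ lagging (phase φ = 85.2°).

PF = 0.08416 (lagging, φ = 85.2°)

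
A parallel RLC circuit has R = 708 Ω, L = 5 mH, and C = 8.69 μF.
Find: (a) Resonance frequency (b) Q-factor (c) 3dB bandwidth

Step 1 — Resonance: ω₀ = 1/√(LC) = 1/√(0.005·8.69e-06) = 4797 rad/s.
Step 2 — f₀ = ω₀/(2π) = 763.5 Hz.
Step 3 — Parallel Q: Q = R/(ω₀L) = 708/(4797·0.005) = 29.52.
Step 4 — Bandwidth: Δω = ω₀/Q = 162.5 rad/s; BW = Δω/(2π) = 25.87 Hz.

(a) f₀ = 763.5 Hz  (b) Q = 29.52  (c) BW = 25.87 Hz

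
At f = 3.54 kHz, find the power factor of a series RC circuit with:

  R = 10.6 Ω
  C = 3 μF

Step 1 — Angular frequency: ω = 2π·f = 2π·3540 = 2.224e+04 rad/s.
Step 2 — Component impedances:
  R: Z = R = 10.6 Ω
  C: Z = 1/(jωC) = -j/(ω·C) = 0 - j14.99 Ω
Step 3 — Series combination: Z_total = R + C = 10.6 - j14.99 Ω = 18.36∠-54.7° Ω.
Step 4 — Power factor: PF = cos(φ) = Re(Z)/|Z| = 10.6/18.356 = 0.5775.
Step 5 — Type: Im(Z) = -14.99 ⇒ leading (phase φ = -54.7°).

PF = 0.5775 (leading, φ = -54.7°)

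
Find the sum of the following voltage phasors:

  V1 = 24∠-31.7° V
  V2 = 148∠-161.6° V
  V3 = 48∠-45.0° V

Step 1 — Convert each phasor to rectangular form:
  V1 = 24·(cos(-31.7°) + j·sin(-31.7°)) = 20.42 - j12.61 V
  V2 = 148·(cos(-161.6°) + j·sin(-161.6°)) = -140.4 - j46.72 V
  V3 = 48·(cos(-45.0°) + j·sin(-45.0°)) = 33.94 - j33.94 V
Step 2 — Sum components: V_total = -86.07 - j93.27 V.
Step 3 — Convert to polar: |V_total| = 126.9 V, ∠V_total = -132.7°.

V_total = 126.9∠-132.7° V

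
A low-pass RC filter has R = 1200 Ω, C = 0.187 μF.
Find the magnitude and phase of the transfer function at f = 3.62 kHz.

Step 1 — Angular frequency: ω = 2π·3620 = 2.275e+04 rad/s.
Step 2 — Transfer function: H(jω) = 1/(1 + jωRC).
Step 3 — Denominator: 1 + jωRC = 1 + j·2.275e+04·1200·1.87e-07 = 1 + j5.104.
Step 4 — H = 0.03697 - j0.1887.
Step 5 — Magnitude: |H| = 0.1923 (-14.3 dB); phase: φ = -78.9°.

|H| = 0.1923 (-14.3 dB), φ = -78.9°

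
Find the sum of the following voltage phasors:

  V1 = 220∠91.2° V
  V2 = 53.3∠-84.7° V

Step 1 — Convert each phasor to rectangular form:
  V1 = 220·(cos(91.2°) + j·sin(91.2°)) = -4.607 + j220 V
  V2 = 53.3·(cos(-84.7°) + j·sin(-84.7°)) = 4.923 - j53.07 V
Step 2 — Sum components: V_total = 0.316 + j166.9 V.
Step 3 — Convert to polar: |V_total| = 166.9 V, ∠V_total = 89.9°.

V_total = 166.9∠89.9° V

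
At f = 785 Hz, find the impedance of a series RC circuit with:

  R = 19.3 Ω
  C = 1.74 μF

Step 1 — Angular frequency: ω = 2π·f = 2π·785 = 4932 rad/s.
Step 2 — Component impedances:
  R: Z = R = 19.3 Ω
  C: Z = 1/(jωC) = -j/(ω·C) = 0 - j116.5 Ω
Step 3 — Series combination: Z_total = R + C = 19.3 - j116.5 Ω = 118.1∠-80.6° Ω.

Z = 19.3 - j116.5 Ω = 118.1∠-80.6° Ω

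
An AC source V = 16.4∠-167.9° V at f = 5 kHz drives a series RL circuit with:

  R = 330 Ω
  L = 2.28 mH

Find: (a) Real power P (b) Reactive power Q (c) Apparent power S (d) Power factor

Step 1 — Angular frequency: ω = 2π·f = 2π·5000 = 3.142e+04 rad/s.
Step 2 — Component impedances:
  R: Z = R = 330 Ω
  L: Z = jωL = j·3.142e+04·0.00228 = 0 + j71.63 Ω
Step 3 — Series combination: Z_total = R + L = 330 + j71.63 Ω = 337.7∠12.2° Ω.
Step 4 — Source phasor: V = 16.4∠-167.9° V = -16.04 - j3.438 V.
Step 5 — Current: I = V / Z = -0.04857 + j0.0001241 A = 0.04857∠179.9° A.
Step 6 — Complex power: S = V·I* = 0.7784 + j0.1689 VA.
Step 7 — Real power: P = Re(S) = 0.7784 W.
Step 8 — Reactive power: Q = Im(S) = 0.1689 VAR.
Step 9 — Apparent power: |S| = 0.7965 VA.
Step 10 — Power factor: PF = P/|S| = 0.9772 (lagging).

(a) P = 0.7784 W  (b) Q = 0.1689 VAR  (c) S = 0.7965 VA  (d) PF = 0.9772 (lagging)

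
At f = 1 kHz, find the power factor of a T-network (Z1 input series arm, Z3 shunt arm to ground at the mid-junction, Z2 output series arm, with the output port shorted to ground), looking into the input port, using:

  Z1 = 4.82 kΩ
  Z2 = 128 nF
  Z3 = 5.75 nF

Step 1 — Angular frequency: ω = 2π·f = 2π·1000 = 6283 rad/s.
Step 2 — Component impedances:
  Z1: Z = R = 4820 Ω
  Z2: Z = 1/(jωC) = -j/(ω·C) = 0 - j1243 Ω
  Z3: Z = 1/(jωC) = -j/(ω·C) = 0 - j2.768e+04 Ω
Step 3 — With the output port shorted to ground, the output series arm Z2 runs from the junction to ground; the shunt arm Z3 also runs from the junction to ground. They appear in parallel: Z3 || Z2 = 0 - j1190 Ω.
Step 4 — Series with input arm Z1: Z_in = Z1 + (Z3 || Z2) = 4820 - j1190 Ω = 4965∠-13.9° Ω.
Step 5 — Power factor: PF = cos(φ) = Re(Z)/|Z| = 4820/4964.7 = 0.9709.
Step 6 — Type: Im(Z) = -1190 ⇒ leading (phase φ = -13.9°).

PF = 0.9709 (leading, φ = -13.9°)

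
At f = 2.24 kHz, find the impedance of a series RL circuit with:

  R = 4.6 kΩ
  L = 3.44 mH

Step 1 — Angular frequency: ω = 2π·f = 2π·2240 = 1.407e+04 rad/s.
Step 2 — Component impedances:
  R: Z = R = 4600 Ω
  L: Z = jωL = j·1.407e+04·0.00344 = 0 + j48.42 Ω
Step 3 — Series combination: Z_total = R + L = 4600 + j48.42 Ω = 4600∠0.6° Ω.

Z = 4600 + j48.42 Ω = 4600∠0.6° Ω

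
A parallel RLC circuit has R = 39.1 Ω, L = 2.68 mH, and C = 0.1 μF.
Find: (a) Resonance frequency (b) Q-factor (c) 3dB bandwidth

Step 1 — Resonance: ω₀ = 1/√(LC) = 1/√(0.00268·1e-07) = 6.108e+04 rad/s.
Step 2 — f₀ = ω₀/(2π) = 9722 Hz.
Step 3 — Parallel Q: Q = R/(ω₀L) = 39.1/(6.108e+04·0.00268) = 0.2388.
Step 4 — Bandwidth: Δω = ω₀/Q = 2.558e+05 rad/s; BW = Δω/(2π) = 4.07e+04 Hz.

(a) f₀ = 9722 Hz  (b) Q = 0.2388  (c) BW = 4.07e+04 Hz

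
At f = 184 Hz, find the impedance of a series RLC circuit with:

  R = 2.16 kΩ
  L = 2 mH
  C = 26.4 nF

Step 1 — Angular frequency: ω = 2π·f = 2π·184 = 1156 rad/s.
Step 2 — Component impedances:
  R: Z = R = 2160 Ω
  L: Z = jωL = j·1156·0.002 = 0 + j2.312 Ω
  C: Z = 1/(jωC) = -j/(ω·C) = 0 - j3.276e+04 Ω
Step 3 — Series combination: Z_total = R + L + C = 2160 - j3.276e+04 Ω = 3.283e+04∠-86.2° Ω.

Z = 2160 - j3.276e+04 Ω = 3.283e+04∠-86.2° Ω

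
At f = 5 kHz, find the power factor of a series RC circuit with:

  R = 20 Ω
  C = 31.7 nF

Step 1 — Angular frequency: ω = 2π·f = 2π·5000 = 3.142e+04 rad/s.
Step 2 — Component impedances:
  R: Z = R = 20 Ω
  C: Z = 1/(jωC) = -j/(ω·C) = 0 - j1004 Ω
Step 3 — Series combination: Z_total = R + C = 20 - j1004 Ω = 1004∠-88.9° Ω.
Step 4 — Power factor: PF = cos(φ) = Re(Z)/|Z| = 20/1004.3 = 0.01991.
Step 5 — Type: Im(Z) = -1004 ⇒ leading (phase φ = -88.9°).

PF = 0.01991 (leading, φ = -88.9°)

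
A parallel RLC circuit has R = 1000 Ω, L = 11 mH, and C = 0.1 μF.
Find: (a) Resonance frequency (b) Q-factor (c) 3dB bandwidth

Step 1 — Resonance: ω₀ = 1/√(LC) = 1/√(0.011·1e-07) = 3.015e+04 rad/s.
Step 2 — f₀ = ω₀/(2π) = 4799 Hz.
Step 3 — Parallel Q: Q = R/(ω₀L) = 1000/(3.015e+04·0.011) = 3.015.
Step 4 — Bandwidth: Δω = ω₀/Q = 1e+04 rad/s; BW = Δω/(2π) = 1592 Hz.

(a) f₀ = 4799 Hz  (b) Q = 3.015  (c) BW = 1592 Hz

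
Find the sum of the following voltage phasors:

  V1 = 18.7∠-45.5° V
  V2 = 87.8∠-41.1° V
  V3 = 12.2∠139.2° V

Step 1 — Convert each phasor to rectangular form:
  V1 = 18.7·(cos(-45.5°) + j·sin(-45.5°)) = 13.11 - j13.34 V
  V2 = 87.8·(cos(-41.1°) + j·sin(-41.1°)) = 66.16 - j57.72 V
  V3 = 12.2·(cos(139.2°) + j·sin(139.2°)) = -9.235 + j7.972 V
Step 2 — Sum components: V_total = 70.03 - j63.08 V.
Step 3 — Convert to polar: |V_total| = 94.26 V, ∠V_total = -42.0°.

V_total = 94.26∠-42.0° V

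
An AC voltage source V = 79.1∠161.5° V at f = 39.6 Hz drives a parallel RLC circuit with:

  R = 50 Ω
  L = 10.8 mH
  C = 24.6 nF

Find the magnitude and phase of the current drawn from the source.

Step 1 — Angular frequency: ω = 2π·f = 2π·39.6 = 248.8 rad/s.
Step 2 — Component impedances:
  R: Z = R = 50 Ω
  L: Z = jωL = j·248.8·0.0108 = 0 + j2.687 Ω
  C: Z = 1/(jωC) = -j/(ω·C) = 0 - j1.634e+05 Ω
Step 3 — Parallel combination: 1/Z_total = 1/R + 1/L + 1/C; Z_total = 0.144 + j2.679 Ω = 2.683∠86.9° Ω.
Step 4 — Source phasor: V = 79.1∠161.5° V = -75.01 + j25.1 V.
Step 5 — Ohm's law: I = V / Z_total = (-75.01 + j25.1) / (0.144 + j2.679) = 7.84 + j28.42 A.
Step 6 — Convert to polar: |I| = 29.48 A, ∠I = 74.6°.

I = 29.48∠74.6° A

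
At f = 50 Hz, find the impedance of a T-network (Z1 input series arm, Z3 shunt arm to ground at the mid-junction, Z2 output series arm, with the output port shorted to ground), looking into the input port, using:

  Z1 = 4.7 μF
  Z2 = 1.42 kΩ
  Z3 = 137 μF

Step 1 — Angular frequency: ω = 2π·f = 2π·50 = 314.2 rad/s.
Step 2 — Component impedances:
  Z1: Z = 1/(jωC) = -j/(ω·C) = 0 - j677.3 Ω
  Z2: Z = R = 1420 Ω
  Z3: Z = 1/(jωC) = -j/(ω·C) = 0 - j23.23 Ω
Step 3 — With the output port shorted to ground, the output series arm Z2 runs from the junction to ground; the shunt arm Z3 also runs from the junction to ground. They appear in parallel: Z3 || Z2 = 0.3801 - j23.23 Ω.
Step 4 — Series with input arm Z1: Z_in = Z1 + (Z3 || Z2) = 0.3801 - j700.5 Ω = 700.5∠-90.0° Ω.

Z = 0.3801 - j700.5 Ω = 700.5∠-90.0° Ω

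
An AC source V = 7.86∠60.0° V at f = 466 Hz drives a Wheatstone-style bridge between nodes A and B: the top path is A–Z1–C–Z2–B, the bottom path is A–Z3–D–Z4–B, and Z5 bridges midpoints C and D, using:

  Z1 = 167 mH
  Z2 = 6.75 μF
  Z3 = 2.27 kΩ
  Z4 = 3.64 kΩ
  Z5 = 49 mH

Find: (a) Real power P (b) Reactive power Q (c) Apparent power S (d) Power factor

Step 1 — Angular frequency: ω = 2π·f = 2π·466 = 2928 rad/s.
Step 2 — Component impedances:
  Z1: Z = jωL = j·2928·0.167 = 0 + j489 Ω
  Z2: Z = 1/(jωC) = -j/(ω·C) = 0 - j50.6 Ω
  Z3: Z = R = 2270 Ω
  Z4: Z = R = 3640 Ω
  Z5: Z = jωL = j·2928·0.049 = 0 + j143.5 Ω
Step 3 — Bridge requires nodal analysis (the Z5 bridge couples midpoints C and D, so the two paths cannot be reduced to a simple series/parallel combination). Setting node B to ground and injecting 1 A at node A, the 3-node admittance system at A, C, D solves to V_A = Z_AB = 98 + j410.5 Ω = 422∠76.6° Ω.
Step 4 — Source phasor: V = 7.86∠60.0° V = 3.93 + j6.807 V.
Step 5 — Current: I = V / Z = 0.01785 - j0.005313 A = 0.01863∠-16.6° A.
Step 6 — Complex power: S = V·I* = 0.034 + j0.1424 VA.
Step 7 — Real power: P = Re(S) = 0.034 W.
Step 8 — Reactive power: Q = Im(S) = 0.1424 VAR.
Step 9 — Apparent power: |S| = 0.1464 VA.
Step 10 — Power factor: PF = P/|S| = 0.2322 (lagging).

(a) P = 0.034 W  (b) Q = 0.1424 VAR  (c) S = 0.1464 VA  (d) PF = 0.2322 (lagging)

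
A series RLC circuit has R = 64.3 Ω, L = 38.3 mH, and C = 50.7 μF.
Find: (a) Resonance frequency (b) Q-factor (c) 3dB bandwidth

Step 1 — Resonance: ω₀ = 1/√(LC) = 1/√(0.0383·5.07e-05) = 717.6 rad/s.
Step 2 — f₀ = ω₀/(2π) = 114.2 Hz.
Step 3 — Series Q: Q = ω₀L/R = 717.6·0.0383/64.3 = 0.4274.
Step 4 — Bandwidth: Δω = ω₀/Q = 1679 rad/s; BW = Δω/(2π) = 267.2 Hz.

(a) f₀ = 114.2 Hz  (b) Q = 0.4274  (c) BW = 267.2 Hz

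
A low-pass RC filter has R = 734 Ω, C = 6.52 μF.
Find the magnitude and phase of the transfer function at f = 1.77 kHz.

Step 1 — Angular frequency: ω = 2π·1770 = 1.112e+04 rad/s.
Step 2 — Transfer function: H(jω) = 1/(1 + jωRC).
Step 3 — Denominator: 1 + jωRC = 1 + j·1.112e+04·734·6.52e-06 = 1 + j53.22.
Step 4 — H = 0.0003529 - j0.01878.
Step 5 — Magnitude: |H| = 0.01879 (-34.5 dB); phase: φ = -88.9°.

|H| = 0.01879 (-34.5 dB), φ = -88.9°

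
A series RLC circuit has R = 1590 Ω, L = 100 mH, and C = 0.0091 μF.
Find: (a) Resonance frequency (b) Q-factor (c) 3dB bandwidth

Step 1 — Resonance condition Im(Z)=0 gives ω₀ = 1/√(LC).
Step 2 — ω₀ = 1/√(0.1·9.1e-09) = 3.315e+04 rad/s.
Step 3 — f₀ = ω₀/(2π) = 5276 Hz.
Step 4 — Series Q: Q = ω₀L/R = 3.315e+04·0.1/1590 = 2.085.
Step 5 — 3dB bandwidth: Δω = ω₀/Q = 1.59e+04 rad/s; BW = Δω/(2π) = 2531 Hz.

(a) f₀ = 5276 Hz  (b) Q = 2.085  (c) BW = 2531 Hz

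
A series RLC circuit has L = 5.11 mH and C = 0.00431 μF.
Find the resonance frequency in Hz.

Step 1 — Resonance condition Im(Z)=0 gives ω₀ = 1/√(LC).
Step 2 — ω₀ = 1/√(0.00511·4.31e-09) = 2.131e+05 rad/s.
Step 3 — f₀ = ω₀/(2π) = 3.391e+04 Hz.

f₀ = 3.391e+04 Hz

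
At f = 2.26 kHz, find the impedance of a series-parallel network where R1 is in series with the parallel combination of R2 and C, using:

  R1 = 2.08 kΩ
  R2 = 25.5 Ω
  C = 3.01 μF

Step 1 — Angular frequency: ω = 2π·f = 2π·2260 = 1.42e+04 rad/s.
Step 2 — Component impedances:
  R1: Z = R = 2080 Ω
  R2: Z = R = 25.5 Ω
  C: Z = 1/(jωC) = -j/(ω·C) = 0 - j23.4 Ω
Step 3 — Parallel branch: R2 || C = 1/(1/R2 + 1/C) = 11.65 - j12.7 Ω.
Step 4 — Series with R1: Z_total = R1 + (R2 || C) = 2092 - j12.7 Ω = 2092∠-0.3° Ω.

Z = 2092 - j12.7 Ω = 2092∠-0.3° Ω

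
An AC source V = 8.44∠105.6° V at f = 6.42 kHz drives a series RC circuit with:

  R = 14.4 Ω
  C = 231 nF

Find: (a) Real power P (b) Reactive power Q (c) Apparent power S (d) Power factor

Step 1 — Angular frequency: ω = 2π·f = 2π·6420 = 4.034e+04 rad/s.
Step 2 — Component impedances:
  R: Z = R = 14.4 Ω
  C: Z = 1/(jωC) = -j/(ω·C) = 0 - j107.3 Ω
Step 3 — Series combination: Z_total = R + C = 14.4 - j107.3 Ω = 108.3∠-82.4° Ω.
Step 4 — Source phasor: V = 8.44∠105.6° V = -2.27 + j8.129 V.
Step 5 — Current: I = V / Z = -0.0772 - j0.01079 A = 0.07795∠-172.0° A.
Step 6 — Complex power: S = V·I* = 0.08749 - j0.652 VA.
Step 7 — Real power: P = Re(S) = 0.08749 W.
Step 8 — Reactive power: Q = Im(S) = -0.652 VAR.
Step 9 — Apparent power: |S| = 0.6579 VA.
Step 10 — Power factor: PF = P/|S| = 0.133 (leading).

(a) P = 0.08749 W  (b) Q = -0.652 VAR  (c) S = 0.6579 VA  (d) PF = 0.133 (leading)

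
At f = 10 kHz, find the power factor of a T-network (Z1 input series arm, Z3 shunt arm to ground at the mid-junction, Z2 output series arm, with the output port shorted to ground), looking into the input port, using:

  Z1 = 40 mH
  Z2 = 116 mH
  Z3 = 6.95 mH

Step 1 — Angular frequency: ω = 2π·f = 2π·1e+04 = 6.283e+04 rad/s.
Step 2 — Component impedances:
  Z1: Z = jωL = j·6.283e+04·0.04 = 0 + j2513 Ω
  Z2: Z = jωL = j·6.283e+04·0.116 = 0 + j7288 Ω
  Z3: Z = jωL = j·6.283e+04·0.00695 = 0 + j436.7 Ω
Step 3 — With the output port shorted to ground, the output series arm Z2 runs from the junction to ground; the shunt arm Z3 also runs from the junction to ground. They appear in parallel: Z3 || Z2 = 0 + j412 Ω.
Step 4 — Series with input arm Z1: Z_in = Z1 + (Z3 || Z2) = 0 + j2925 Ω = 2925∠90.0° Ω.
Step 5 — Power factor: PF = cos(φ) = Re(Z)/|Z| = 0/2925 = 0.
Step 6 — Type: Im(Z) = 2925 ⇒ lagging (phase φ = 90.0°).

PF = 0 (lagging, φ = 90.0°)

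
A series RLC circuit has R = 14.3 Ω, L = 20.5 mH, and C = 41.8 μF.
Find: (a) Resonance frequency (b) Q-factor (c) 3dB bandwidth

Step 1 — Resonance: ω₀ = 1/√(LC) = 1/√(0.0205·4.18e-05) = 1080 rad/s.
Step 2 — f₀ = ω₀/(2π) = 171.9 Hz.
Step 3 — Series Q: Q = ω₀L/R = 1080·0.0205/14.3 = 1.549.
Step 4 — Bandwidth: Δω = ω₀/Q = 697.6 rad/s; BW = Δω/(2π) = 111 Hz.

(a) f₀ = 171.9 Hz  (b) Q = 1.549  (c) BW = 111 Hz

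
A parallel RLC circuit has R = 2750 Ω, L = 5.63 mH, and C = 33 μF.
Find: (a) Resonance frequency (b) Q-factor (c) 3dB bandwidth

Step 1 — Resonance: ω₀ = 1/√(LC) = 1/√(0.00563·3.3e-05) = 2320 rad/s.
Step 2 — f₀ = ω₀/(2π) = 369.2 Hz.
Step 3 — Parallel Q: Q = R/(ω₀L) = 2750/(2320·0.00563) = 210.5.
Step 4 — Bandwidth: Δω = ω₀/Q = 11.02 rad/s; BW = Δω/(2π) = 1.754 Hz.

(a) f₀ = 369.2 Hz  (b) Q = 210.5  (c) BW = 1.754 Hz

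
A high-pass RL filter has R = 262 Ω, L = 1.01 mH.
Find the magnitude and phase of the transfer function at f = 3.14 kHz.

Step 1 — Angular frequency: ω = 2π·3140 = 1.973e+04 rad/s.
Step 2 — Transfer function: H(jω) = jωL/(R + jωL).
Step 3 — Numerator jωL = j·19.93; denominator R + jωL = 262 + j19.93.
Step 4 — H = 0.005751 + j0.07562.
Step 5 — Magnitude: |H| = 0.07584 (-22.4 dB); phase: φ = 85.7°.

|H| = 0.07584 (-22.4 dB), φ = 85.7°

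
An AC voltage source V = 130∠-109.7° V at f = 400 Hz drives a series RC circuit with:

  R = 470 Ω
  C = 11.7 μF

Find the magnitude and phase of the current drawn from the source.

Step 1 — Angular frequency: ω = 2π·f = 2π·400 = 2513 rad/s.
Step 2 — Component impedances:
  R: Z = R = 470 Ω
  C: Z = 1/(jωC) = -j/(ω·C) = 0 - j34.01 Ω
Step 3 — Series combination: Z_total = R + C = 470 - j34.01 Ω = 471.2∠-4.1° Ω.
Step 4 — Source phasor: V = 130∠-109.7° V = -43.82 - j122.4 V.
Step 5 — Ohm's law: I = V / Z_total = (-43.82 - j122.4) / (470 - j34.01) = -0.07401 - j0.2658 A.
Step 6 — Convert to polar: |I| = 0.2759 A, ∠I = -105.6°.

I = 0.2759∠-105.6° A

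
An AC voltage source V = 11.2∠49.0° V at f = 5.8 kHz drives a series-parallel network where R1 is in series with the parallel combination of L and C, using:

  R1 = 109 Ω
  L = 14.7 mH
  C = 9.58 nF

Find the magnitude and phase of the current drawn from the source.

Step 1 — Angular frequency: ω = 2π·f = 2π·5800 = 3.644e+04 rad/s.
Step 2 — Component impedances:
  R1: Z = R = 109 Ω
  L: Z = jωL = j·3.644e+04·0.0147 = 0 + j535.7 Ω
  C: Z = 1/(jωC) = -j/(ω·C) = 0 - j2864 Ω
Step 3 — Parallel branch: L || C = 1/(1/L + 1/C) = 0 + j658.9 Ω.
Step 4 — Series with R1: Z_total = R1 + (L || C) = 109 + j658.9 Ω = 667.9∠80.6° Ω.
Step 5 — Source phasor: V = 11.2∠49.0° V = 7.348 + j8.453 V.
Step 6 — Ohm's law: I = V / Z_total = (7.348 + j8.453) / (109 + j658.9) = 0.01428 - j0.008789 A.
Step 7 — Convert to polar: |I| = 0.01677 A, ∠I = -31.6°.

I = 0.01677∠-31.6° A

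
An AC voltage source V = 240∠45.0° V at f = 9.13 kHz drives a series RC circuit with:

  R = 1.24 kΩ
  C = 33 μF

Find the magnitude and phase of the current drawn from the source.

Step 1 — Angular frequency: ω = 2π·f = 2π·9130 = 5.737e+04 rad/s.
Step 2 — Component impedances:
  R: Z = R = 1240 Ω
  C: Z = 1/(jωC) = -j/(ω·C) = 0 - j0.5282 Ω
Step 3 — Series combination: Z_total = R + C = 1240 - j0.5282 Ω = 1240∠-0.0° Ω.
Step 4 — Source phasor: V = 240∠45.0° V = 169.7 + j169.7 V.
Step 5 — Ohm's law: I = V / Z_total = (169.7 + j169.7) / (1240 - j0.5282) = 0.1368 + j0.1369 A.
Step 6 — Convert to polar: |I| = 0.1935 A, ∠I = 45.0°.

I = 0.1935∠45.0° A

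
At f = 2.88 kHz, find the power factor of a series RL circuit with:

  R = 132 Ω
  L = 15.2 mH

Step 1 — Angular frequency: ω = 2π·f = 2π·2880 = 1.81e+04 rad/s.
Step 2 — Component impedances:
  R: Z = R = 132 Ω
  L: Z = jωL = j·1.81e+04·0.0152 = 0 + j275.1 Ω
Step 3 — Series combination: Z_total = R + L = 132 + j275.1 Ω = 305.1∠64.4° Ω.
Step 4 — Power factor: PF = cos(φ) = Re(Z)/|Z| = 132/305.09 = 0.4327.
Step 5 — Type: Im(Z) = 275.1 ⇒ lagging (phase φ = 64.4°).

PF = 0.4327 (lagging, φ = 64.4°)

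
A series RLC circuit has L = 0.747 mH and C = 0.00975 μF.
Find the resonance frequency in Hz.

Step 1 — Resonance condition Im(Z)=0 gives ω₀ = 1/√(LC).
Step 2 — ω₀ = 1/√(0.000747·9.75e-09) = 3.705e+05 rad/s.
Step 3 — f₀ = ω₀/(2π) = 5.897e+04 Hz.

f₀ = 5.897e+04 Hz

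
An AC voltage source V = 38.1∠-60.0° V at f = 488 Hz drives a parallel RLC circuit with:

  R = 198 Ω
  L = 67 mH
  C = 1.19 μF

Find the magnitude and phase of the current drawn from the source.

Step 1 — Angular frequency: ω = 2π·f = 2π·488 = 3066 rad/s.
Step 2 — Component impedances:
  R: Z = R = 198 Ω
  L: Z = jωL = j·3066·0.067 = 0 + j205.4 Ω
  C: Z = 1/(jωC) = -j/(ω·C) = 0 - j274.1 Ω
Step 3 — Parallel combination: 1/Z_total = 1/R + 1/L + 1/C; Z_total = 187.1 + j45.16 Ω = 192.5∠13.6° Ω.
Step 4 — Source phasor: V = 38.1∠-60.0° V = 19.05 - j33 V.
Step 5 — Ohm's law: I = V / Z_total = (19.05 - j33) / (187.1 + j45.16) = 0.05599 - j0.1899 A.
Step 6 — Convert to polar: |I| = 0.1979 A, ∠I = -73.6°.

I = 0.1979∠-73.6° A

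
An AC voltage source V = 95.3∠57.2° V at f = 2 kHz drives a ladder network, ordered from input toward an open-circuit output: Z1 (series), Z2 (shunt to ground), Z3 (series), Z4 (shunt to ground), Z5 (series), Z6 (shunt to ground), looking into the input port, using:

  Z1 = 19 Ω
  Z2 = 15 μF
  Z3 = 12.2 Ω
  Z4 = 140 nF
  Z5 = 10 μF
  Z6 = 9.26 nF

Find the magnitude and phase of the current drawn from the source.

Step 1 — Angular frequency: ω = 2π·f = 2π·2000 = 1.257e+04 rad/s.
Step 2 — Component impedances:
  Z1: Z = R = 19 Ω
  Z2: Z = 1/(jωC) = -j/(ω·C) = 0 - j5.305 Ω
  Z3: Z = R = 12.2 Ω
  Z4: Z = 1/(jωC) = -j/(ω·C) = 0 - j568.4 Ω
  Z5: Z = 1/(jωC) = -j/(ω·C) = 0 - j7.958 Ω
  Z6: Z = 1/(jωC) = -j/(ω·C) = 0 - j8594 Ω
Step 3 — Ladder network (open output): work backward from the far end, alternating series and parallel combinations. Z_in = 19 - j5.253 Ω = 19.71∠-15.5° Ω.
Step 4 — Source phasor: V = 95.3∠57.2° V = 51.62 + j80.11 V.
Step 5 — Ohm's law: I = V / Z_total = (51.62 + j80.11) / (19 - j5.253) = 1.441 + j4.614 A.
Step 6 — Convert to polar: |I| = 4.834 A, ∠I = 72.7°.

I = 4.834∠72.7° A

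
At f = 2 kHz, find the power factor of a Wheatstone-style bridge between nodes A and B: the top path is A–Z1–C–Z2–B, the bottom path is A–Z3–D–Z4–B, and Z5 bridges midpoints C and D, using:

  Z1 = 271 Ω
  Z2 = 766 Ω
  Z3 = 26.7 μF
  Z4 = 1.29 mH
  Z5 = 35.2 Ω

Step 1 — Angular frequency: ω = 2π·f = 2π·2000 = 1.257e+04 rad/s.
Step 2 — Component impedances:
  Z1: Z = R = 271 Ω
  Z2: Z = R = 766 Ω
  Z3: Z = 1/(jωC) = -j/(ω·C) = 0 - j2.98 Ω
  Z4: Z = jωL = j·1.257e+04·0.00129 = 0 + j16.21 Ω
  Z5: Z = R = 35.2 Ω
Step 3 — Bridge requires nodal analysis (the Z5 bridge couples midpoints C and D, so the two paths cannot be reduced to a simple series/parallel combination). Setting node B to ground and injecting 1 A at node A, the 3-node admittance system at A, C, D solves to V_A = Z_AB = 0.3447 + j13.22 Ω = 13.23∠88.5° Ω.
Step 4 — Power factor: PF = cos(φ) = Re(Z)/|Z| = 0.34474/13.228 = 0.02606.
Step 5 — Type: Im(Z) = 13.22 ⇒ lagging (phase φ = 88.5°).

PF = 0.02606 (lagging, φ = 88.5°)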